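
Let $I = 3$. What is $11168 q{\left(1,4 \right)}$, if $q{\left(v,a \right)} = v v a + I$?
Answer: $78176$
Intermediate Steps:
$q{\left(v,a \right)} = 3 + a v^{2}$ ($q{\left(v,a \right)} = v v a + 3 = v^{2} a + 3 = a v^{2} + 3 = 3 + a v^{2}$)
$11168 q{\left(1,4 \right)} = 11168 \left(3 + 4 \cdot 1^{2}\right) = 11168 \left(3 + 4 \cdot 1\right) = 11168 \left(3 + 4\right) = 11168 \cdot 7 = 78176$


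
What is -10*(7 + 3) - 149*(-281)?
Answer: 41769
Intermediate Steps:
-10*(7 + 3) - 149*(-281) = -10*10 + 41869 = -100 + 41869 = 41769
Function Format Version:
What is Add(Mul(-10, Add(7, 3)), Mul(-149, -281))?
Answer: 41769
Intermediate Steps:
Add(Mul(-10, Add(7, 3)), Mul(-149, -281)) = Add(Mul(-10, 10), 41869) = Add(-100, 41869) = 41769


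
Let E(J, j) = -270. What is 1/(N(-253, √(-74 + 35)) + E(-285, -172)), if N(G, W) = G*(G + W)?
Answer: I/(253*√39 + 63739*I) ≈ 1.5679e-5 + 3.8867e-7*I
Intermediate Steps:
1/(N(-253, √(-74 + 35)) + E(-285, -172)) = 1/(-253*(-253 + √(-74 + 35)) - 270) = 1/(-253*(-253 + √(-39)) - 270) = 1/(-253*(-253 + I*√39) - 270) = 1/((64009 - 253*I*√39) - 270) = 1/(63739 - 253*I*√39)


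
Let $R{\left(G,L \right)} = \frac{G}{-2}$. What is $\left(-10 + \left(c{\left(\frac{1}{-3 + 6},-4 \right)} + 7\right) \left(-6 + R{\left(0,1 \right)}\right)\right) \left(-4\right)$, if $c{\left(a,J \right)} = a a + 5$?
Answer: $\frac{992}{3} \approx 330.67$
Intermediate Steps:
$R{\left(G,L \right)} = - \frac{G}{2}$ ($R{\left(G,L \right)} = G \left(- \frac{1}{2}\right) = - \frac{G}{2}$)
$c{\left(a,J \right)} = 5 + a^{2}$ ($c{\left(a,J \right)} = a^{2} + 5 = 5 + a^{2}$)
$\left(-10 + \left(c{\left(\frac{1}{-3 + 6},-4 \right)} + 7\right) \left(-6 + R{\left(0,1 \right)}\right)\right) \left(-4\right) = \left(-10 + \left(\left(5 + \left(\frac{1}{-3 + 6}\right)^{2}\right) + 7\right) \left(-6 - 0\right)\right) \left(-4\right) = \left(-10 + \left(\left(5 + \left(\frac{1}{3}\right)^{2}\right) + 7\right) \left(-6 + 0\right)\right) \left(-4\right) = \left(-10 + \left(\left(5 + \left(\frac{1}{3}\right)^{2}\right) + 7\right) \left(-6\right)\right) \left(-4\right) = \left(-10 + \left(\left(5 + \frac{1}{9}\right) + 7\right) \left(-6\right)\right) \left(-4\right) = \left(-10 + \left(\frac{46}{9} + 7\right) \left(-6\right)\right) \left(-4\right) = \left(-10 + \frac{109}{9} \left(-6\right)\right) \left(-4\right) = \left(-10 - \frac{218}{3}\right) \left(-4\right) = \left(- \frac{248}{3}\right) \left(-4\right) = \frac{992}{3}$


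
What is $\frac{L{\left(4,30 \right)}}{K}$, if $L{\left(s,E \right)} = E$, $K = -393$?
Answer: $- \frac{10}{131} \approx -0.076336$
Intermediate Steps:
$\frac{L{\left(4,30 \right)}}{K} = \frac{30}{-393} = 30 \left(- \frac{1}{393}\right) = - \frac{10}{131}$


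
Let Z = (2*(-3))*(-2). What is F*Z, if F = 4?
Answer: 48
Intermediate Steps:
Z = 12 (Z = -6*(-2) = 12)
F*Z = 4*12 = 48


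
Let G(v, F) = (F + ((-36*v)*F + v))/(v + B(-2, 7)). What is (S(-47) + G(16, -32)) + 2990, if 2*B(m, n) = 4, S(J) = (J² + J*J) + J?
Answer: 75457/9 ≈ 8384.1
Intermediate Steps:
S(J) = J + 2*J² (S(J) = (J² + J²) + J = 2*J² + J = J + 2*J²)
B(m, n) = 2 (B(m, n) = (½)*4 = 2)
G(v, F) = (F + v - 36*F*v)/(2 + v) (G(v, F) = (F + ((-36*v)*F + v))/(v + 2) = (F + (-36*F*v + v))/(2 + v) = (F + (v - 36*F*v))/(2 + v) = (F + v - 36*F*v)/(2 + v))
(S(-47) + G(16, -32)) + 2990 = (-47*(1 + 2*(-47)) + (-32 + 16 - 36*(-32)*16)/(2 + 16)) + 2990 = (-47*(1 - 94) + (-32 + 16 + 18432)/18) + 2990 = (-47*(-93) + (1/18)*18416) + 2990 = (4371 + 9208/9) + 2990 = 48547/9 + 2990 = 75457/9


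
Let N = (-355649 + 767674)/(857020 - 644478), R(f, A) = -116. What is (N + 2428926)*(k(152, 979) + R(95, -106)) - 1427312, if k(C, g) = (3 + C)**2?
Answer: 12342698804886449/212542 ≈ 5.8072e+10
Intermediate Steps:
N = 412025/212542 ≈ 1.9386
(N + 2428926)*(k(152, 979) + R(95, -106)) - 1427312 = (412025/212542 + 2428926)*((3 + 152)**2 - 116) - 1427312 = 516249201917*(155**2 - 116)/212542 - 1427312 = 516249201917*(24025 - 116)/212542 - 1427312 = (516249201917/212542)*23909 - 1427312 = 12343002168633553/212542 - 1427312 = 12342698804886449/212542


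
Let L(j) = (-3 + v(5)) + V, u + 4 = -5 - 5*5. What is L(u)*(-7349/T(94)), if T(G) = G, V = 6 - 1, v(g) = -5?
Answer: 22047/94 ≈ 234.54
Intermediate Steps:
V = 5
u = -34 (u = -4 + (-5 - 5*5) = -4 + (-5 - 25) = -4 - 30 = -34)
L(j) = -3 (L(j) = (-3 - 5) + 5 = -8 + 5 = -3)
L(u)*(-7349/T(94)) = -(-22047)/94 = -3*(-7349/94) = 22047/94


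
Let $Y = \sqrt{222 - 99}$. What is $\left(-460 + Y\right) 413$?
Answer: $-189980 + 413 \sqrt{123} \approx -1.854 \cdot 10^{5}$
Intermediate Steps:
$Y = \sqrt{123} \approx 11.091$
$\left(-460 + Y\right) 413 = \left(-460 + \sqrt{123}\right) 413 = -189980 + 413 \sqrt{123}$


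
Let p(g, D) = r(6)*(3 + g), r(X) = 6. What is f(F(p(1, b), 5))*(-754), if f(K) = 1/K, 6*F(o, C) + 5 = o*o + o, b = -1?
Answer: -4524/595 ≈ -7.6034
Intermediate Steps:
p(g, D) = 18 + 6*g (p(g, D) = 6*(3 + g) = 18 + 6*g)
F(o, C) = -5/6 + o/6 + o**2/6 (F(o, C) = -5/6 + (o*o + o)/6 = -5/6 + (o**2 + o)/6 = -5/6 + (o + o**2)/6 = -5/6 + (o/6 + o**2/6) = -5/6 + o/6 + o**2/6)
f(F(p(1, b), 5))*(-754) = -754/(-5/6 + (18 + 6*1)/6 + (18 + 6*1)**2/6) = -754/(-5/6 + (18 + 6)/6 + (18 + 6)**2/6) = -754/(-5/6 + (1/6)*24 + (1/6)*24**2) = -754/(-5/6 + 4 + (1/6)*576) = -754/(-5/6 + 4 + 96) = -754/(595/6) = (6/595)*(-754) = -4524/595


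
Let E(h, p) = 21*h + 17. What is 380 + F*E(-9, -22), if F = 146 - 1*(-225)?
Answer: -63432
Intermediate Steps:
E(h, p) = 17 + 21*h
F = 371 (F = 146 + 225 = 371)
380 + F*E(-9, -22) = 380 + 371*(17 + 21*(-9)) = 380 + 371*(17 - 189) = 380 + 371*(-172) = 380 - 63812 = -63432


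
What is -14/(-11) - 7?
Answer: -63/11 ≈ -5.7273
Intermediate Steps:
-14/(-11) - 7 = -1/11*(-14) - 7 = 14/11 - 7 = -63/11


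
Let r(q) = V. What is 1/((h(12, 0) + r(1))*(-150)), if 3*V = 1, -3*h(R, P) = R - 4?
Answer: 1/350 ≈ 0.0028571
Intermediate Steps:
h(R, P) = 4/3 - R/3 (h(R, P) = -(R - 4)/3 = -(-4 + R)/3 = 4/3 - R/3)
V = ⅓ (V = (⅓)*1 = ⅓ ≈ 0.33333)
r(q) = ⅓
1/((h(12, 0) + r(1))*(-150)) = 1/(((4/3 - ⅓*12) + ⅓)*(-150)) = 1/(((4/3 - 4) + ⅓)*(-150)) = 1/((-8/3 + ⅓)*(-150)) = 1/(-7/3*(-150)) = 1/350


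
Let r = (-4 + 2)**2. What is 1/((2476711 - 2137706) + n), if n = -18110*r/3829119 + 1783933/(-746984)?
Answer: 408612946728/138520848433630499 ≈ 2.9498e-6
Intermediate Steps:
r = 4 (r = (-2)**2 = 4)
n = -983571895141/408612946728 (n = -18110*4/3829119 + 1783933/(-746984) = -72440*1/3829119 + 1783933*(-1/746984) = -72440/3829119 - 1783933/746984 = -983571895141/408612946728 ≈ -2.4071)
1/((2476711 - 2137706) + n) = 1/((2476711 - 2137706) - 983571895141/408612946728) = 1/(339005 - 983571895141/408612946728) = 1/(138520848433630499/408612946728) = 408612946728/138520848433630499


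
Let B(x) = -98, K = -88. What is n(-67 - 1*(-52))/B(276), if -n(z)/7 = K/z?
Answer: 44/105 ≈ 0.41905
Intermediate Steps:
n(z) = 616/z (n(z) = -(-616)/z = 616/z)
n(-67 - 1*(-52))/B(276) = (616/(-67 - 1*(-52)))/(-98) = (616/(-67 + 52))*(-1/98) = (616/(-15))*(-1/98) = (616*(-1/15))*(-1/98) = -616/15*(-1/98) = 44/105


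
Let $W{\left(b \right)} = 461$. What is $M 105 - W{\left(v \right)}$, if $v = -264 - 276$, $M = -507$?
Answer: $-53696$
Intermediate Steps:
$v = -540$
$M 105 - W{\left(v \right)} = \left(-507\right) 105 - 461 = -53235 - 461 = -53696$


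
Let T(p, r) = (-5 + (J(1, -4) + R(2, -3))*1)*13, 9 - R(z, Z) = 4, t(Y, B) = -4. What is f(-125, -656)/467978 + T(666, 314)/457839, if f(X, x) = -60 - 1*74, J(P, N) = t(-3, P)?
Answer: -42842641/107129289771 ≈ -0.00039992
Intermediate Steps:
J(P, N) = -4
R(z, Z) = 5 (R(z, Z) = 9 - 1*4 = 9 - 4 = 5)
f(X, x) = -134 (f(X, x) = -60 - 74 = -134)
T(p, r) = -52 (T(p, r) = (-5 + (-4 + 5)*1)*13 = (-5 + 1*1)*13 = (-5 + 1)*13 = -4*13 = -52)
f(-125, -656)/467978 + T(666, 314)/457839 = -134/467978 - 52/457839 = -134*1/467978 - 52*1/457839 = -67/233989 - 52/457839 = -42842641/107129289771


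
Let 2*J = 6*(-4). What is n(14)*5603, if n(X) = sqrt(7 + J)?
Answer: 5603*I*sqrt(5) ≈ 12529.0*I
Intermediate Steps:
J = -12 (J = (6*(-4))/2 = (1/2)*(-24) = -12)
n(X) = I*sqrt(5) (n(X) = sqrt(7 - 12) = sqrt(-5) = I*sqrt(5))
n(14)*5603 = (I*sqrt(5))*5603 = 5603*I*sqrt(5)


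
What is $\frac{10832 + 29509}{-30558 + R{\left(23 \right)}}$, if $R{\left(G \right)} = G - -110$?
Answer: $- \frac{40341}{30425} \approx -1.3259$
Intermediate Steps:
$R{\left(G \right)} = 110 + G$ ($R{\left(G \right)} = G + 110 = 110 + G$)
$\frac{10832 + 29509}{-30558 + R{\left(23 \right)}} = \frac{10832 + 29509}{-30558 + \left(110 + 23\right)} = \frac{40341}{-30558 + 133} = \frac{40341}{-30425} = 40341 \left(- \frac{1}{30425}\right) = - \frac{40341}{30425}$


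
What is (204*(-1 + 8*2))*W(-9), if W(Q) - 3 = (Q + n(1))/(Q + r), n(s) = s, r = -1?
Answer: 11628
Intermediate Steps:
W(Q) = 3 + (1 + Q)/(-1 + Q) (W(Q) = 3 + (Q + 1)/(Q - 1) = 3 + (1 + Q)/(-1 + Q))
(204*(-1 + 8*2))*W(-9) = (204*(-1 + 8*2))*(2*(-1 + 2*(-9))/(-1 - 9)) = (204*(-1 + 16))*(2*(-1 - 18)/(-10)) = (204*15)*(2*(-⅒)*(-19)) = 3060*(19/5) = 11628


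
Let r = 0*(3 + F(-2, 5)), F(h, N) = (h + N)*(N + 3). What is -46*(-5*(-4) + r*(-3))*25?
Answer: -23000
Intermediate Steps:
F(h, N) = (3 + N)*(N + h) (F(h, N) = (N + h)*(3 + N) = (3 + N)*(N + h))
r = 0 (r = 0*(3 + (5² + 3*5 + 3*(-2) + 5*(-2))) = 0*(3 + (25 + 15 - 6 - 10)) = 0*(3 + 24) = 0*27 = 0)
-46*(-5*(-4) + r*(-3))*25 = -46*(-5*(-4) + 0*(-3))*25 = -46*(20 + 0)*25 = -46*20*25 = -920*25 = -23000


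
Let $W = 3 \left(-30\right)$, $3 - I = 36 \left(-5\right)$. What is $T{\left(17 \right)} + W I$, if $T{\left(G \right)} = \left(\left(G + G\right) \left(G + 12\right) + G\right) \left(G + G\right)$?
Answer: $17632$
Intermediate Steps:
$T{\left(G \right)} = 2 G \left(G + 2 G \left(12 + G\right)\right)$ ($T{\left(G \right)} = \left(2 G \left(12 + G\right) + G\right) 2 G = \left(G + 2 G \left(12 + G\right)\right) 2 G = 2 G \left(G + 2 G \left(12 + G\right)\right)$)
$I = 183$ ($I = 3 - 36 \left(-5\right) = 3 - -180 = 3 + 180 = 183$)
$W = -90$
$T{\left(17 \right)} + W I = 17^{2} \left(50 + 4 \cdot 17\right) - 16470 = 289 \left(50 + 68\right) - 16470 = 289 \cdot 118 - 16470 = 34102 - 16470 = 17632$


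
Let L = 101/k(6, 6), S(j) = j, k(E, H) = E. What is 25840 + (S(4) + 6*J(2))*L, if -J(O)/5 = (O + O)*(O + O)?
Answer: 53482/3 ≈ 17827.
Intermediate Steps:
J(O) = -20*O**2 (J(O) = -5*(O + O)*(O + O) = -5*2*O*2*O = -20*O**2)
L = 101/6 ≈ 16.833
25840 + (S(4) + 6*J(2))*L = 25840 + (4 + 6*(-20*2**2))*(101/6) = 25840 + (4 + 6*(-20*4))*(101/6) = 25840 + (4 + 6*(-80))*(101/6) = 25840 + (4 - 480)*(101/6) = 25840 - 476*101/6 = 25840 - 24038/3 = 53482/3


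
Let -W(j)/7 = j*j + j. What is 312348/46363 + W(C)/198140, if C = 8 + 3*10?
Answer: 30703831479/4593182410 ≈ 6.6847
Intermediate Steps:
C = 38 (C = 8 + 30 = 38)
W(j) = -7*j - 7*j**2 (W(j) = -7*(j*j + j) = -7*(j**2 + j) = -7*(j + j**2) = -7*j - 7*j**2)
312348/46363 + W(C)/198140 = 312348/46363 - 7*38*(1 + 38)/198140 = 312348*(1/46363) - 7*38*39*(1/198140) = 312348/46363 - 10374*1/198140 = 312348/46363 - 5187/99070 = 30703831479/4593182410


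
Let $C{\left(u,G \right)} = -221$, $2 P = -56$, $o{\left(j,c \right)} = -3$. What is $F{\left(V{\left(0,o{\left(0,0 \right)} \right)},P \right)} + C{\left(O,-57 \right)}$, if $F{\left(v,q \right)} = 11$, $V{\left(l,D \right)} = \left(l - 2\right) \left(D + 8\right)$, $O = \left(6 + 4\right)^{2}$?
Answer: $-210$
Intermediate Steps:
$O = 100$ ($O = 10^{2} = 100$)
$V{\left(l,D \right)} = \left(-2 + l\right) \left(8 + D\right)$
$P = -28$ ($P = \frac{1}{2} \left(-56\right) = -28$)
$F{\left(V{\left(0,o{\left(0,0 \right)} \right)},P \right)} + C{\left(O,-57 \right)} = 11 - 221 = -210$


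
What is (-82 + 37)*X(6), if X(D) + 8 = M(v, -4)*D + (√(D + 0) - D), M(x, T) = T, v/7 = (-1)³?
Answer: 1710 - 45*√6 ≈ 1599.8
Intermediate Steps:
v = -7 (v = 7*(-1)³ = 7*(-1) = -7)
X(D) = -8 + √D - 5*D (X(D) = -8 + (-4*D + (√(D + 0) - D)) = -8 + (-4*D + (√D - D)) = -8 + (√D - 5*D) = -8 + √D - 5*D)
(-82 + 37)*X(6) = (-82 + 37)*(-8 + √6 - 5*6) = -45*(-8 + √6 - 30) = -45*(-38 + √6) = 1710 - 45*√6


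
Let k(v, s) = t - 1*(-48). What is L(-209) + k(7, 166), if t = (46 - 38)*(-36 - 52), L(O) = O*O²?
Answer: -9129985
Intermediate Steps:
L(O) = O³
t = -704 (t = 8*(-88) = -704)
k(v, s) = -656 (k(v, s) = -704 - 1*(-48) = -704 + 48 = -656)
L(-209) + k(7, 166) = (-209)³ - 656 = -9129329 - 656 = -9129985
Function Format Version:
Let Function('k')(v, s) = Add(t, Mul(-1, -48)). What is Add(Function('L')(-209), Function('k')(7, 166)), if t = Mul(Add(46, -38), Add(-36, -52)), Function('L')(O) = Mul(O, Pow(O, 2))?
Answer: -9129985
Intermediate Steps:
Function('L')(O) = Pow(O, 3)
t = -704 (t = Mul(8, -88) = -704)
Function('k')(v, s) = -656 (Function('k')(v, s) = Add(-704, Mul(-1, -48)) = Add(-704, 48) = -656)
Add(Function('L')(-209), Function('k')(7, 166)) = Add(Pow(-209, 3), -656) = Add(-9129329, -656) = -9129985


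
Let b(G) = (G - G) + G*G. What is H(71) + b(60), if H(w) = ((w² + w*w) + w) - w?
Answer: 13682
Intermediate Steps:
H(w) = 2*w² (H(w) = ((w² + w²) + w) - w = (2*w² + w) - w = (w + 2*w²) - w = 2*w²)
b(G) = G² (b(G) = 0 + G² = G²)
H(71) + b(60) = 2*71² + 60² = 2*5041 + 3600 = 10082 + 3600 = 13682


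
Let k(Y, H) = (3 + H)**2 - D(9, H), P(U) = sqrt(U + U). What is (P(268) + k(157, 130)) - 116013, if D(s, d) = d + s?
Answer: -98463 + 2*sqrt(134) ≈ -98440.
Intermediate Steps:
P(U) = sqrt(2)*sqrt(U) (P(U) = sqrt(2*U) = sqrt(2)*sqrt(U))
k(Y, H) = -9 + (3 + H)**2 - H (k(Y, H) = (3 + H)**2 - (H + 9) = (3 + H)**2 - (9 + H) = (3 + H)**2 + (-9 - H) = -9 + (3 + H)**2 - H)
(P(268) + k(157, 130)) - 116013 = (sqrt(2)*sqrt(268) + 130*(5 + 130)) - 116013 = (sqrt(2)*(2*sqrt(67)) + 130*135) - 116013 = (2*sqrt(134) + 17550) - 116013 = (17550 + 2*sqrt(134)) - 116013 = -98463 + 2*sqrt(134)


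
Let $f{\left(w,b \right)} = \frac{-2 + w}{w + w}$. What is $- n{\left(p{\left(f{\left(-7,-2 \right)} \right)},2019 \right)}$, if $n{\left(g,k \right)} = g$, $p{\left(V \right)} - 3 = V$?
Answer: $- \frac{51}{14} \approx -3.6429$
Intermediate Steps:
$f{\left(w,b \right)} = \frac{-2 + w}{2 w}$
$p{\left(V \right)} = 3 + V$
$- n{\left(p{\left(f{\left(-7,-2 \right)} \right)},2019 \right)} = - (3 + \frac{-2 - 7}{2 \left(-7\right)}) = - (3 + \frac{1}{2} \left(- \frac{1}{7}\right) \left(-9\right)) = - (3 + \frac{9}{14}) = \left(-1\right) \frac{51}{14} = - \frac{51}{14}$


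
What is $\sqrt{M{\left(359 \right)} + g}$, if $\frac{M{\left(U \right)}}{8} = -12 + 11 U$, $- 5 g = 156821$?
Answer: $\frac{\sqrt{3295}}{5} \approx 11.48$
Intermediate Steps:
$g = - \frac{156821}{5}$ ($g = \left(- \frac{1}{5}\right) 156821 = - \frac{156821}{5} \approx -31364.0$)
$M{\left(U \right)} = -96 + 88 U$ ($M{\left(U \right)} = 8 \left(-12 + 11 U\right) = -96 + 88 U$)
$\sqrt{M{\left(359 \right)} + g} = \sqrt{\left(-96 + 88 \cdot 359\right) - \frac{156821}{5}} = \sqrt{\left(-96 + 31592\right) - \frac{156821}{5}} = \sqrt{31496 - \frac{156821}{5}} = \sqrt{\frac{659}{5}} = \frac{\sqrt{3295}}{5}$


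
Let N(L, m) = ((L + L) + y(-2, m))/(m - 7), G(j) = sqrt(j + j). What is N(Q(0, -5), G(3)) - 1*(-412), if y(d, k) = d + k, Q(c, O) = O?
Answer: 17794/43 + 5*sqrt(6)/43 ≈ 414.10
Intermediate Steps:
G(j) = sqrt(2)*sqrt(j) (G(j) = sqrt(2*j) = sqrt(2)*sqrt(j))
N(L, m) = (-2 + m + 2*L)/(-7 + m) (N(L, m) = ((L + L) + (-2 + m))/(m - 7) = (2*L + (-2 + m))/(-7 + m) = (-2 + m + 2*L)/(-7 + m))
N(Q(0, -5), G(3)) - 1*(-412) = (-2 + sqrt(2)*sqrt(3) + 2*(-5))/(-7 + sqrt(2)*sqrt(3)) - 1*(-412) = (-2 + sqrt(6) - 10)/(-7 + sqrt(6)) + 412 = (-12 + sqrt(6))/(-7 + sqrt(6)) + 412 = 412 + (-12 + sqrt(6))/(-7 + sqrt(6))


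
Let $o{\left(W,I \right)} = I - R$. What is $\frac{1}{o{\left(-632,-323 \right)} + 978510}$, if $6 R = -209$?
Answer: $\frac{6}{5869331} \approx 1.0223 \cdot 10^{-6}$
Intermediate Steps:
$R = - \frac{209}{6}$ ($R = \frac{1}{6} \left(-209\right) = - \frac{209}{6} \approx -34.833$)
$o{\left(W,I \right)} = \frac{209}{6} + I$ ($o{\left(W,I \right)} = I - - \frac{209}{6} = I + \frac{209}{6} = \frac{209}{6} + I$)
$\frac{1}{o{\left(-632,-323 \right)} + 978510} = \frac{1}{\left(\frac{209}{6} - 323\right) + 978510} = \frac{1}{- \frac{1729}{6} + 978510} = \frac{1}{\frac{5869331}{6}} = \frac{6}{5869331}$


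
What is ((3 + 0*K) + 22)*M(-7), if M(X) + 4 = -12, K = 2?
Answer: -400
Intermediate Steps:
M(X) = -16 (M(X) = -4 - 12 = -16)
((3 + 0*K) + 22)*M(-7) = ((3 + 0*2) + 22)*(-16) = ((3 + 0) + 22)*(-16) = (3 + 22)*(-16) = 25*(-16) = -400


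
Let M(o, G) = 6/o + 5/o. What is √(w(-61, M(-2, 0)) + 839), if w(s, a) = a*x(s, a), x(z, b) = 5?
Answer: √3246/2 ≈ 28.487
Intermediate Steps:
M(o, G) = 11/o
w(s, a) = 5*a (w(s, a) = a*5 = 5*a)
√(w(-61, M(-2, 0)) + 839) = √(5*(11/(-2)) + 839) = √(5*(11*(-½)) + 839) = √(5*(-11/2) + 839) = √(-55/2 + 839) = √(1623/2) = √3246/2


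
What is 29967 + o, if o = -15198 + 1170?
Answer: 15939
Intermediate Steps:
o = -14028
29967 + o = 29967 - 14028 = 15939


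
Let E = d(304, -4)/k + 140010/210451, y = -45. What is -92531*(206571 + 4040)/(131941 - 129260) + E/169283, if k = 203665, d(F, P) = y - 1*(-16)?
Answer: -20199983191090839499828842/2778942214618658935 ≈ -7.2689e+6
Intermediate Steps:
d(F, P) = -29 (d(F, P) = -45 - 1*(-16) = -45 + 16 = -29)
E = 28509033571/42861502915 (E = -29/203665 + 140010/210451 = 28509033571/42861502915 ≈ 0.66514)
-92531*(206571 + 4040)/(131941 - 129260) + E/169283 = -92531*(206571 + 4040)/(131941 - 129260) + (28509033571/42861502915)/169283 = -92531/(2681/210611) + (28509033571/42861502915)*(1/169283) = -92531/(2681*(1/210611)) + 28509033571/7255723797959945 = -92531/2681/210611 + 28509033571/7255723797959945 = -92531*210611/2681 + 28509033571/7255723797959945 = -19488046441/2681 + 28509033571/7255723797959945 = -20199983191090839499828842/2778942214618658935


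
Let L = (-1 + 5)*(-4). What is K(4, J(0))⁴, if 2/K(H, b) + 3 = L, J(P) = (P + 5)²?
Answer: 16/130321 ≈ 0.00012277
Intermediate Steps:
J(P) = (5 + P)²
L = -16 (L = 4*(-4) = -16)
K(H, b) = -2/19 (K(H, b) = 2/(-3 - 16) = 2/(-19) = 2*(-1/19) = -2/19)
K(4, J(0))⁴ = (-2/19)⁴ = 16/130321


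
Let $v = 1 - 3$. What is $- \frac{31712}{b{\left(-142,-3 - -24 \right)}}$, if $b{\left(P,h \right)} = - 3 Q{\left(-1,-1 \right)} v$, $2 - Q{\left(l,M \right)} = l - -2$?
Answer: $- \frac{15856}{3} \approx -5285.3$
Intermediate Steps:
$Q{\left(l,M \right)} = - l$ ($Q{\left(l,M \right)} = 2 - \left(l - -2\right) = 2 - \left(l + 2\right) = 2 - \left(2 + l\right) = - l$)
$v = -2$
$b{\left(P,h \right)} = 6$ ($b{\left(P,h \right)} = - 3 \left(\left(-1\right) \left(-1\right)\right) \left(-2\right) = \left(-3\right) 1 \left(-2\right) = \left(-3\right) \left(-2\right) = 6$)
$- \frac{31712}{b{\left(-142,-3 - -24 \right)}} = - \frac{31712}{6} = \left(-31712\right) \frac{1}{6} = - \frac{15856}{3}$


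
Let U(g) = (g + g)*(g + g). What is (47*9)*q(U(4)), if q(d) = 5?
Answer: 2115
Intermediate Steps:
U(g) = 4*g² (U(g) = (2*g)*(2*g) = 4*g²)
(47*9)*q(U(4)) = (47*9)*5 = 423*5 = 2115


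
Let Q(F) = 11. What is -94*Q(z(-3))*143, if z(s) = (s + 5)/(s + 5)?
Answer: -147862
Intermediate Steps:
z(s) = 1 (z(s) = (5 + s)/(5 + s) = 1)
-94*Q(z(-3))*143 = -94*11*143 = -1034*143 = -147862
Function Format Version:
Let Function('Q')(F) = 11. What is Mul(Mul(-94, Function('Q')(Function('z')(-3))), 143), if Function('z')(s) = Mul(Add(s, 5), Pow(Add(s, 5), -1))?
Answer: -147862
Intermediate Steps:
Function('z')(s) = 1 (Function('z')(s) = Mul(Add(5, s), Pow(Add(5, s), -1)) = 1)
Mul(Mul(-94, Function('Q')(Function('z')(-3))), 143) = Mul(Mul(-94, 11), 143) = Mul(-1034, 143) = -147862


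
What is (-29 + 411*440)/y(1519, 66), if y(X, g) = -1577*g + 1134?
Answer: -180811/102948 ≈ -1.7563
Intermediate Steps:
y(X, g) = 1134 - 1577*g
(-29 + 411*440)/y(1519, 66) = (-29 + 411*440)/(1134 - 1577*66) = (-29 + 180840)/(1134 - 104082) = 180811/(-102948) = 180811*(-1/102948) = -180811/102948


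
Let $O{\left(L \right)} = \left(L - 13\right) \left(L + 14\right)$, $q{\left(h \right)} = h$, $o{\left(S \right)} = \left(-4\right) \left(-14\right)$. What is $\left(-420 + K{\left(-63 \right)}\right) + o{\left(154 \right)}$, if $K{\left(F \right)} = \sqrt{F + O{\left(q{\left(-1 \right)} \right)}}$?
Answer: $-364 + 7 i \sqrt{5} \approx -364.0 + 15.652 i$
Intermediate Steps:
$o{\left(S \right)} = 56$
$O{\left(L \right)} = \left(-13 + L\right) \left(14 + L\right)$
$K{\left(F \right)} = \sqrt{-182 + F}$ ($K{\left(F \right)} = \sqrt{F - \left(183 - 1\right)} = \sqrt{F - 182} = \sqrt{-182 + F}$)
$\left(-420 + K{\left(-63 \right)}\right) + o{\left(154 \right)} = \left(-420 + \sqrt{-182 - 63}\right) + 56 = \left(-420 + \sqrt{-245}\right) + 56 = \left(-420 + 7 i \sqrt{5}\right) + 56 = -364 + 7 i \sqrt{5}$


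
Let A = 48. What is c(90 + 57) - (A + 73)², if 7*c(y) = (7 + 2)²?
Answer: -102406/7 ≈ -14629.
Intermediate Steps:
c(y) = 81/7 (c(y) = (7 + 2)²/7 = (⅐)*9² = (⅐)*81 = 81/7)
c(90 + 57) - (A + 73)² = 81/7 - (48 + 73)² = 81/7 - 1*121² = 81/7 - 1*14641 = 81/7 - 14641 = -102406/7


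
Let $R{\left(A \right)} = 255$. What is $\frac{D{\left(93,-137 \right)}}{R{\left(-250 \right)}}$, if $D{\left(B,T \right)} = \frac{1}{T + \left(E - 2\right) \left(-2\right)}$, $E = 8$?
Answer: $- \frac{1}{37995} \approx -2.6319 \cdot 10^{-5}$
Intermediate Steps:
$D{\left(B,T \right)} = \frac{1}{-12 + T}$ ($D{\left(B,T \right)} = \frac{1}{T + \left(8 - 2\right) \left(-2\right)} = \frac{1}{T + 6 \left(-2\right)} = \frac{1}{T - 12} = \frac{1}{-12 + T}$)
$\frac{D{\left(93,-137 \right)}}{R{\left(-250 \right)}} = \frac{1}{\left(-12 - 137\right) 255} = \frac{1}{-149} \cdot \frac{1}{255} = \left(- \frac{1}{149}\right) \frac{1}{255} = - \frac{1}{37995}$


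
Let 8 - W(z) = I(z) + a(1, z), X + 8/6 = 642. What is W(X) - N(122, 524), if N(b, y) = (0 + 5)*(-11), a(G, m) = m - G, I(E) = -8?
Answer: -1706/3 ≈ -568.67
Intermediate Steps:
X = 1922/3 (X = -4/3 + 642 = 1922/3 ≈ 640.67)
W(z) = 17 - z (W(z) = 8 - (-8 + (z - 1*1)) = 8 - (-8 + (z - 1)) = 8 - (-8 + (-1 + z)) = 8 - (-9 + z) = 8 + (9 - z) = 17 - z)
N(b, y) = -55 (N(b, y) = 5*(-11) = -55)
W(X) - N(122, 524) = (17 - 1*1922/3) - 1*(-55) = (17 - 1922/3) + 55 = -1871/3 + 55 = -1706/3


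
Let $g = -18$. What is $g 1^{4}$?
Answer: $-18$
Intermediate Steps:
$g 1^{4} = - 18 \cdot 1^{4} = \left(-18\right) 1 = -18$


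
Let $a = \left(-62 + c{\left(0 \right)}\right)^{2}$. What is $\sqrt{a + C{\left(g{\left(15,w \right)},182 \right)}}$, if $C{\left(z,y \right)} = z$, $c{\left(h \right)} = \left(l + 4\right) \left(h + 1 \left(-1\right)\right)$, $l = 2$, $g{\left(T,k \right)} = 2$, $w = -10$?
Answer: $3 \sqrt{514} \approx 68.015$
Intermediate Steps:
$c{\left(h \right)} = -6 + 6 h$ ($c{\left(h \right)} = \left(2 + 4\right) \left(h + 1 \left(-1\right)\right) = 6 \left(h - 1\right) = 6 \left(-1 + h\right) = -6 + 6 h$)
$a = 4624$ ($a = \left(-62 + \left(-6 + 6 \cdot 0\right)\right)^{2} = \left(-62 + \left(-6 + 0\right)\right)^{2} = \left(-62 - 6\right)^{2} = \left(-68\right)^{2} = 4624$)
$\sqrt{a + C{\left(g{\left(15,w \right)},182 \right)}} = \sqrt{4624 + 2} = \sqrt{4626} = 3 \sqrt{514}$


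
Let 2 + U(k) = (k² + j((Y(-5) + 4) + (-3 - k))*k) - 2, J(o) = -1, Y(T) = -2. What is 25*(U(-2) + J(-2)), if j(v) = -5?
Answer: 225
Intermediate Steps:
U(k) = -4 + k² - 5*k (U(k) = -2 + ((k² - 5*k) - 2) = -2 + (-2 + k² - 5*k) = -4 + k² - 5*k)
25*(U(-2) + J(-2)) = 25*((-4 + (-2)² - 5*(-2)) - 1) = 25*((-4 + 4 + 10) - 1) = 25*(10 - 1) = 25*9 = 225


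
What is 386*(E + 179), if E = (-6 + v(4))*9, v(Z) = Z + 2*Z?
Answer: 89938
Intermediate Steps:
v(Z) = 3*Z
E = 54 (E = (-6 + 3*4)*9 = (-6 + 12)*9 = 6*9 = 54)
386*(E + 179) = 386*(54 + 179) = 386*233 = 89938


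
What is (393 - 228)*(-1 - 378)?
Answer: -62535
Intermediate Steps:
(393 - 228)*(-1 - 378) = 165*(-379) = -62535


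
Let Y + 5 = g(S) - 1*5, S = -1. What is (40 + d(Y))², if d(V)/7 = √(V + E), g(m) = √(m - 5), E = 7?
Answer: (40 + 7*√(-3 + I*√6))² ≈ 1823.0 + 1158.1*I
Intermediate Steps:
g(m) = √(-5 + m)
Y = -10 + I*√6 (Y = -5 + (√(-5 - 1) - 1*5) = -5 + (√(-6) - 5) = -5 + (I*√6 - 5) = -5 + (-5 + I*√6) = -10 + I*√6 ≈ -10.0 + 2.4495*I)
d(V) = 7*√(7 + V) (d(V) = 7*√(V + 7) = 7*√(7 + V))
(40 + d(Y))² = (40 + 7*√(7 + (-10 + I*√6)))² = (40 + 7*√(-3 + I*√6))²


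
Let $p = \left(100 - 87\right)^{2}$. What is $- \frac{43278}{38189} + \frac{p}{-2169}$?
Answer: $- \frac{100323923}{82831941} \approx -1.2112$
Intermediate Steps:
$p = 169$ ($p = 13^{2} = 169$)
$- \frac{43278}{38189} + \frac{p}{-2169} = - \frac{43278}{38189} + \frac{169}{-2169} = \left(-43278\right) \frac{1}{38189} + 169 \left(- \frac{1}{2169}\right) = - \frac{43278}{38189} - \frac{169}{2169} = - \frac{100323923}{82831941}$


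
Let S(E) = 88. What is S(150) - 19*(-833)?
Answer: 15915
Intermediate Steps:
S(150) - 19*(-833) = 88 - 19*(-833) = 88 + 15827 = 15915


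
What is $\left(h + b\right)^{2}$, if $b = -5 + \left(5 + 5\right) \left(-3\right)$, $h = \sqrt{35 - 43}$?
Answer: $1217 - 140 i \sqrt{2} \approx 1217.0 - 197.99 i$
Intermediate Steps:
$h = 2 i \sqrt{2}$ ($h = \sqrt{-8} = 2 i \sqrt{2} \approx 2.8284 i$)
$b = -35$ ($b = -5 + 10 \left(-3\right) = -5 - 30 = -35$)
$\left(h + b\right)^{2} = \left(2 i \sqrt{2} - 35\right)^{2} = \left(-35 + 2 i \sqrt{2}\right)^{2}$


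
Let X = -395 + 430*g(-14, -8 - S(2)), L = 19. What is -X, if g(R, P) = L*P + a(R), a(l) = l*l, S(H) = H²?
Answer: 14155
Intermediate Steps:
a(l) = l²
g(R, P) = R² + 19*P (g(R, P) = 19*P + R² = R² + 19*P)
X = -14155 (X = -395 + 430*((-14)² + 19*(-8 - 1*2²)) = -395 + 430*(196 + 19*(-8 - 1*4)) = -395 + 430*(196 + 19*(-8 - 4)) = -395 + 430*(196 + 19*(-12)) = -395 + 430*(196 - 228) = -395 + 430*(-32) = -395 - 13760 = -14155)
-X = -1*(-14155) = 14155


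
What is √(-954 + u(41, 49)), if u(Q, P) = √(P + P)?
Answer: √(-954 + 7*√2) ≈ 30.726*I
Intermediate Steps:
u(Q, P) = √2*√P (u(Q, P) = √(2*P) = √2*√P)
√(-954 + u(41, 49)) = √(-954 + √2*√49) = √(-954 + √2*7) = √(-954 + 7*√2)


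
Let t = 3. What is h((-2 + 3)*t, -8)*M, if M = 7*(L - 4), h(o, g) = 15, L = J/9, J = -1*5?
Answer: -1435/3 ≈ -478.33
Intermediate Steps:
J = -5
L = -5/9 ≈ -0.55556
M = -287/9 (M = 7*(-5/9 - 4) = 7*(-41/9) = -287/9 ≈ -31.889)
h((-2 + 3)*t, -8)*M = 15*(-287/9) = -1435/3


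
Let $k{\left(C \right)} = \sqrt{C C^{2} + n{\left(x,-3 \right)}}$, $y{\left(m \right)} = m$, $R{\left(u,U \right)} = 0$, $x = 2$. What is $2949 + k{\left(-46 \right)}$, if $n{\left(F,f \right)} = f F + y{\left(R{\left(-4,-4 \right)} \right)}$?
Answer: $2949 + i \sqrt{97342} \approx 2949.0 + 312.0 i$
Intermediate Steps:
$n{\left(F,f \right)} = F f$ ($n{\left(F,f \right)} = f F + 0 = F f + 0 = F f$)
$k{\left(C \right)} = \sqrt{-6 + C^{3}}$ ($k{\left(C \right)} = \sqrt{C C^{2} + 2 \left(-3\right)} = \sqrt{C^{3} - 6} = \sqrt{-6 + C^{3}}$)
$2949 + k{\left(-46 \right)} = 2949 + \sqrt{-6 + \left(-46\right)^{3}} = 2949 + \sqrt{-6 - 97336} = 2949 + \sqrt{-97342} = 2949 + i \sqrt{97342}$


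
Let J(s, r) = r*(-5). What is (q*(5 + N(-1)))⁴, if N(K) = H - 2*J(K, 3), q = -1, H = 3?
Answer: 2085136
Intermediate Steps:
J(s, r) = -5*r
N(K) = 33 (N(K) = 3 - (-10)*3 = 3 - 2*(-15) = 3 + 30 = 33)
(q*(5 + N(-1)))⁴ = (-(5 + 33))⁴ = (-1*38)⁴ = (-38)⁴ = 2085136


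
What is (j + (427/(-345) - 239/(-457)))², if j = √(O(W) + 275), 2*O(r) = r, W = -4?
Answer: 6799000541281/24858252225 - 225368*√273/157665 ≈ 249.89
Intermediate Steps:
O(r) = r/2
j = √273 (j = √((½)*(-4) + 275) = √(-2 + 275) = √273 ≈ 16.523)
(j + (427/(-345) - 239/(-457)))² = (√273 + (427/(-345) - 239/(-457)))² = (√273 + (427*(-1/345) - 239*(-1/457)))² = (√273 + (-427/345 + 239/457))² = (√273 - 112684/157665)² = (-112684/157665 + √273)²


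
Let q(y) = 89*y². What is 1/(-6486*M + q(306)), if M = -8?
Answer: 1/8385492 ≈ 1.1925e-7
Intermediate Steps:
1/(-6486*M + q(306)) = 1/(-6486*(-8) + 89*306²) = 1/(51888 + 89*93636) = 1/(51888 + 8333604) = 1/8385492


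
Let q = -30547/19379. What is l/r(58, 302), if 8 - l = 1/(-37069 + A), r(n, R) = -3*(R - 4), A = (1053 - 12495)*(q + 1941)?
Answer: -1148681448633/128365151162870 ≈ -0.0089485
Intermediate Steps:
q = -30547/19379 (q = -30547*1/19379 = -30547/19379 ≈ -1.5763)
A = -430037180664/19379 (A = (1053 - 12495)*(-30547/19379 + 1941) = -11442*37584092/19379 = -430037180664/19379 ≈ -2.2191e+7)
r(n, R) = 12 - 3*R (r(n, R) = -3*(-4 + R) = 12 - 3*R)
l = 3446044345899/430755540815 (l = 8 - 1/(-37069 - 430037180664/19379) = 8 - 1/(-430755540815/19379) = 8 - 1*(-19379/430755540815) = 8 + 19379/430755540815 = 3446044345899/430755540815 ≈ 8.0000)
l/r(58, 302) = 3446044345899/(430755540815*(12 - 3*302)) = 3446044345899/(430755540815*(12 - 906)) = (3446044345899/430755540815)/(-894) = (3446044345899/430755540815)*(-1/894) = -1148681448633/128365151162870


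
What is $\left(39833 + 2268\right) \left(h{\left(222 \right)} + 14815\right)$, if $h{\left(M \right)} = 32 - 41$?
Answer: $623347406$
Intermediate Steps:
$h{\left(M \right)} = -9$ ($h{\left(M \right)} = 32 - 41 = -9$)
$\left(39833 + 2268\right) \left(h{\left(222 \right)} + 14815\right) = \left(39833 + 2268\right) \left(-9 + 14815\right) = 42101 \cdot 14806 = 623347406$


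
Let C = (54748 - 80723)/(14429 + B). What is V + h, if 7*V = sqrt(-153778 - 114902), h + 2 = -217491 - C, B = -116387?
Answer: -22175177269/101958 + 2*I*sqrt(67170)/7 ≈ -2.1749e+5 + 74.049*I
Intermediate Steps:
C = 25975/101958 (C = (54748 - 80723)/(14429 - 116387) = -25975/(-101958) = -25975*(-1/101958) = 25975/101958 ≈ 0.25476)
h = -22175177269/101958 (h = -2 + (-217491 - 1*25975/101958) = -2 + (-217491 - 25975/101958) = -2 - 22174973353/101958 = -22175177269/101958 ≈ -2.1749e+5)
V = 2*I*sqrt(67170)/7 (V = sqrt(-153778 - 114902)/7 = sqrt(-268680)/7 = (2*I*sqrt(67170))/7 = 2*I*sqrt(67170)/7 ≈ 74.049*I)
V + h = 2*I*sqrt(67170)/7 - 22175177269/101958 = -22175177269/101958 + 2*I*sqrt(67170)/7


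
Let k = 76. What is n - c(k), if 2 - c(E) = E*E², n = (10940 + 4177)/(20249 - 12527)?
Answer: 1129924115/2574 ≈ 4.3898e+5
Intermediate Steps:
n = 5039/2574 (n = 15117/7722 = 15117*(1/7722) = 5039/2574 ≈ 1.9577)
c(E) = 2 - E³ (c(E) = 2 - E*E² = 2 - E³)
n - c(k) = 5039/2574 - (2 - 1*76³) = 5039/2574 - (2 - 1*438976) = 5039/2574 - (2 - 438976) = 5039/2574 - 1*(-438974) = 5039/2574 + 438974 = 1129924115/2574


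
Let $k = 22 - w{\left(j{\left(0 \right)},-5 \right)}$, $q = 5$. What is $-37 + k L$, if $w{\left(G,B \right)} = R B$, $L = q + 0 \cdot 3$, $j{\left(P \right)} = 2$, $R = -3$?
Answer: $-2$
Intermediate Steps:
$L = 5$ ($L = 5 + 0 \cdot 3 = 5 + 0 = 5$)
$w{\left(G,B \right)} = - 3 B$
$k = 7$ ($k = 22 - \left(-3\right) \left(-5\right) = 22 - 15 = 7$)
$-37 + k L = -37 + 7 \cdot 5 = -37 + 35 = -2$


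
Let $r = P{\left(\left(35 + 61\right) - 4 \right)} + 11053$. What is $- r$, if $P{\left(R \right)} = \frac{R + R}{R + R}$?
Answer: $-11054$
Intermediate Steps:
$P{\left(R \right)} = 1$ ($P{\left(R \right)} = \frac{2 R}{2 R} = 2 R \frac{1}{2 R} = 1$)
$r = 11054$ ($r = 1 + 11053 = 11054$)
$- r = \left(-1\right) 11054 = -11054$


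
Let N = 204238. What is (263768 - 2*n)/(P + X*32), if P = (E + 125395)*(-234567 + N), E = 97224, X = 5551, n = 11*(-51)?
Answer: -264890/6751634019 ≈ -3.9233e-5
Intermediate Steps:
n = -561
P = -6751811651 (P = (97224 + 125395)*(-234567 + 204238) = 222619*(-30329) = -6751811651)
(263768 - 2*n)/(P + X*32) = (263768 - 2*(-561))/(-6751811651 + 5551*32) = (263768 + 1122)/(-6751811651 + 177632) = 264890/(-6751634019) = 264890*(-1/6751634019) = -264890/6751634019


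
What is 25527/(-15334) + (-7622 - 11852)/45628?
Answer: -978182/467687 ≈ -2.0915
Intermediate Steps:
25527/(-15334) + (-7622 - 11852)/45628 = 25527*(-1/15334) - 19474*1/45628 = -25527/15334 - 9737/22814 = -978182/467687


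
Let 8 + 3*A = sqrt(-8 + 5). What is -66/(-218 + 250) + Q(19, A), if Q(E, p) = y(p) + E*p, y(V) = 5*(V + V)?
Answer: -3811/48 + 29*I*sqrt(3)/3 ≈ -79.396 + 16.743*I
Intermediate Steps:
y(V) = 10*V (y(V) = 5*(2*V) = 10*V)
A = -8/3 + I*sqrt(3)/3 (A = -8/3 + sqrt(-8 + 5)/3 = -8/3 + sqrt(-3)/3 = -8/3 + (I*sqrt(3))/3 = -8/3 + I*sqrt(3)/3 ≈ -2.6667 + 0.57735*I)
Q(E, p) = 10*p + E*p
-66/(-218 + 250) + Q(19, A) = -66/(-218 + 250) + (-8/3 + I*sqrt(3)/3)*(10 + 19) = -66/32 + (-8/3 + I*sqrt(3)/3)*29 = (1/32)*(-66) + (-232/3 + 29*I*sqrt(3)/3) = -33/16 + (-232/3 + 29*I*sqrt(3)/3) = -3811/48 + 29*I*sqrt(3)/3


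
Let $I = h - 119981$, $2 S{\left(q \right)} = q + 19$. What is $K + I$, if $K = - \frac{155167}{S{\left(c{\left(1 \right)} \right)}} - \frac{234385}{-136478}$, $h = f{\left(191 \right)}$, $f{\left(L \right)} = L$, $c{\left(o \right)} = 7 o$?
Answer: $- \frac{233706929881}{1774214} \approx -1.3172 \cdot 10^{5}$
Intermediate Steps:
$h = 191$
$S{\left(q \right)} = \frac{19}{2} + \frac{q}{2}$ ($S{\left(q \right)} = \frac{q + 19}{2} = \frac{19 + q}{2} = \frac{19}{2} + \frac{q}{2}$)
$K = - \frac{21173834821}{1774214}$ ($K = - \frac{155167}{\frac{19}{2} + \frac{7 \cdot 1}{2}} - \frac{234385}{-136478} = - \frac{155167}{\frac{19}{2} + \frac{1}{2} \cdot 7} - - \frac{234385}{136478} = - \frac{155167}{\frac{19}{2} + \frac{7}{2}} + \frac{234385}{136478} = - \frac{155167}{13} + \frac{234385}{136478} = - \frac{21173834821}{1774214} \approx -11934.0$)
$I = -119790$ ($I = 191 - 119981 = -119790$)
$K + I = - \frac{21173834821}{1774214} - 119790 = - \frac{233706929881}{1774214}$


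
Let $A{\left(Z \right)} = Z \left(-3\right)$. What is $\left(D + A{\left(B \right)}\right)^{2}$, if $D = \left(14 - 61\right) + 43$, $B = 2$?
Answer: $100$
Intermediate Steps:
$A{\left(Z \right)} = - 3 Z$
$D = -4$ ($D = -47 + 43 = -4$)
$\left(D + A{\left(B \right)}\right)^{2} = \left(-4 - 6\right)^{2} = \left(-10\right)^{2} = 100$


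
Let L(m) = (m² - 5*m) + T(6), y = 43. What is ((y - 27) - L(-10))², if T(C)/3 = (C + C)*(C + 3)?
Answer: 209764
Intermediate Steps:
T(C) = 6*C*(3 + C) (T(C) = 3*((C + C)*(C + 3)) = 3*((2*C)*(3 + C)) = 3*(2*C*(3 + C)) = 6*C*(3 + C))
L(m) = 324 + m² - 5*m (L(m) = (m² - 5*m) + 6*6*(3 + 6) = (m² - 5*m) + 6*6*9 = (m² - 5*m) + 324 = 324 + m² - 5*m)
((y - 27) - L(-10))² = ((43 - 27) - (324 + (-10)² - 5*(-10)))² = (16 - (324 + 100 + 50))² = (16 - 1*474)² = (16 - 474)² = (-458)² = 209764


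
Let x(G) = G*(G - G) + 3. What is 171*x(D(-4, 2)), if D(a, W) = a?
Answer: 513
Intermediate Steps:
x(G) = 3 (x(G) = G*0 + 3 = 0 + 3 = 3)
171*x(D(-4, 2)) = 171*3 = 513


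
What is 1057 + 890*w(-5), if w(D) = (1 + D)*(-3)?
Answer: 11737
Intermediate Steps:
w(D) = -3 - 3*D
1057 + 890*w(-5) = 1057 + 890*(-3 - 3*(-5)) = 1057 + 890*(-3 + 15) = 1057 + 890*12 = 1057 + 10680 = 11737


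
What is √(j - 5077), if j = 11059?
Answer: √5982 ≈ 77.343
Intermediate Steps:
√(j - 5077) = √(11059 - 5077) = √5982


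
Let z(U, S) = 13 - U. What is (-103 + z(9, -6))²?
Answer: 9801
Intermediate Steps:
(-103 + z(9, -6))² = (-103 + (13 - 1*9))² = (-103 + (13 - 9))² = (-103 + 4)² = (-99)² = 9801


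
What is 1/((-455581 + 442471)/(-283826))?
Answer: 141913/6555 ≈ 21.650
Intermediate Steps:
1/((-455581 + 442471)/(-283826)) = 1/(-13110*(-1/283826)) = 1/(6555/141913) = 141913/6555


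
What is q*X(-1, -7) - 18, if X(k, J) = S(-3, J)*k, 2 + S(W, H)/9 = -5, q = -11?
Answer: -711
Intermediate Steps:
S(W, H) = -63 (S(W, H) = -18 + 9*(-5) = -18 - 45 = -63)
X(k, J) = -63*k
q*X(-1, -7) - 18 = -(-693)*(-1) - 18 = -11*63 - 18 = -693 - 18 = -711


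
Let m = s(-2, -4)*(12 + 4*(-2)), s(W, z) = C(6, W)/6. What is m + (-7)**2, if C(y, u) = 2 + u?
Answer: 49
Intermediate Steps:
s(W, z) = 1/3 + W/6 (s(W, z) = (2 + W)/6 = (2 + W)*(1/6) = 1/3 + W/6)
m = 0 (m = (1/3 + (1/6)*(-2))*(12 + 4*(-2)) = (1/3 - 1/3)*(12 - 8) = 0*4 = 0)
m + (-7)**2 = 0 + (-7)**2 = 0 + 49 = 49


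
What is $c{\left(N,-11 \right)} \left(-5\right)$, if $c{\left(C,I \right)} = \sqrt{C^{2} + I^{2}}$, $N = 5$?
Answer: $- 5 \sqrt{146} \approx -60.415$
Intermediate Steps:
$c{\left(N,-11 \right)} \left(-5\right) = \sqrt{5^{2} + \left(-11\right)^{2}} \left(-5\right) = \sqrt{25 + 121} \left(-5\right) = \sqrt{146} \left(-5\right) = - 5 \sqrt{146}$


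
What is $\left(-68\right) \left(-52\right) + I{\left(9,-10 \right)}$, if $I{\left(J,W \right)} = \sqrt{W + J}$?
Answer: $3536 + i \approx 3536.0 + 1.0 i$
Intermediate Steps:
$I{\left(J,W \right)} = \sqrt{J + W}$
$\left(-68\right) \left(-52\right) + I{\left(9,-10 \right)} = \left(-68\right) \left(-52\right) + \sqrt{9 - 10} = 3536 + \sqrt{-1} = 3536 + i$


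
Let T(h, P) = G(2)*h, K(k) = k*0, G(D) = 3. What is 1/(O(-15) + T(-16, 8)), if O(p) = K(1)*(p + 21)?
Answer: -1/48 ≈ -0.020833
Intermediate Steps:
K(k) = 0
O(p) = 0 (O(p) = 0*(p + 21) = 0*(21 + p) = 0)
T(h, P) = 3*h
1/(O(-15) + T(-16, 8)) = 1/(0 + 3*(-16)) = 1/(0 - 48) = 1/(-48) = -1/48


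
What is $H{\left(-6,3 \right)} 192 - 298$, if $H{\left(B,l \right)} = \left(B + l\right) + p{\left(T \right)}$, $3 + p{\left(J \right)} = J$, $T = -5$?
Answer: $-2410$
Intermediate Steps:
$p{\left(J \right)} = -3 + J$
$H{\left(B,l \right)} = -8 + B + l$ ($H{\left(B,l \right)} = \left(B + l\right) - 8 = -8 + B + l$)
$H{\left(-6,3 \right)} 192 - 298 = \left(-8 - 6 + 3\right) 192 - 298 = \left(-11\right) 192 - 298 = -2112 - 298 = -2410$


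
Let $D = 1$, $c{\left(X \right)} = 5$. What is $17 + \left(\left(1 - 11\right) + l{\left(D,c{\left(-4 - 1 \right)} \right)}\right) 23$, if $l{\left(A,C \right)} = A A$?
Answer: $-190$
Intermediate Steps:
$l{\left(A,C \right)} = A^{2}$
$17 + \left(\left(1 - 11\right) + l{\left(D,c{\left(-4 - 1 \right)} \right)}\right) 23 = 17 + \left(\left(1 - 11\right) + 1^{2}\right) 23 = 17 + \left(-10 + 1\right) 23 = 17 - 207 = -190$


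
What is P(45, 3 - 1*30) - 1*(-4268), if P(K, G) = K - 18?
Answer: 4295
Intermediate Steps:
P(K, G) = -18 + K
P(45, 3 - 1*30) - 1*(-4268) = (-18 + 45) - 1*(-4268) = 27 + 4268 = 4295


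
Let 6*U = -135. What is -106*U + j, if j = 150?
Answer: 2535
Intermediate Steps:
U = -45/2 (U = (⅙)*(-135) = -45/2 ≈ -22.500)
-106*U + j = -106*(-45/2) + 150 = 2385 + 150 = 2535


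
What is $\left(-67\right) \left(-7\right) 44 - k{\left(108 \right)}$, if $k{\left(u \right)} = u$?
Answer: $20528$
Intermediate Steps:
$\left(-67\right) \left(-7\right) 44 - k{\left(108 \right)} = \left(-67\right) \left(-7\right) 44 - 108 = 469 \cdot 44 - 108 = 20636 - 108 = 20528$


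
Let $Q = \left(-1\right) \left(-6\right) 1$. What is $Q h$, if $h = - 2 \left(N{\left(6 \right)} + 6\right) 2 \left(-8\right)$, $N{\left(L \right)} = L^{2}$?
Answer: $8064$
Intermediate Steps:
$Q = 6$ ($Q = 6 \cdot 1 = 6$)
$h = 1344$ ($h = - 2 \left(6^{2} + 6\right) 2 \left(-8\right) = - 2 \left(36 + 6\right) 2 \left(-8\right) = \left(-2\right) 42 \cdot 2 \left(-8\right) = \left(-84\right) 2 \left(-8\right) = \left(-168\right) \left(-8\right) = 1344$)
$Q h = 6 \cdot 1344 = 8064$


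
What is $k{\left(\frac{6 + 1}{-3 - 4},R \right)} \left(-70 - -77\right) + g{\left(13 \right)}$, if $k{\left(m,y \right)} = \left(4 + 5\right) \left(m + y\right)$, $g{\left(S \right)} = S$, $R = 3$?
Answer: $139$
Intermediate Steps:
$k{\left(m,y \right)} = 9 m + 9 y$ ($k{\left(m,y \right)} = 9 \left(m + y\right) = 9 m + 9 y$)
$k{\left(\frac{6 + 1}{-3 - 4},R \right)} \left(-70 - -77\right) + g{\left(13 \right)} = \left(9 \frac{6 + 1}{-3 - 4} + 9 \cdot 3\right) \left(-70 - -77\right) + 13 = \left(9 \frac{7}{-7} + 27\right) \left(-70 + 77\right) + 13 = \left(9 \cdot 7 \left(- \frac{1}{7}\right) + 27\right) 7 + 13 = \left(9 \left(-1\right) + 27\right) 7 + 13 = \left(-9 + 27\right) 7 + 13 = 18 \cdot 7 + 13 = 126 + 13 = 139$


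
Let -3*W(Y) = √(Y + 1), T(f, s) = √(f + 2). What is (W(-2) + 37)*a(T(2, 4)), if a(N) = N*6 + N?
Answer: 518 - 14*I/3 ≈ 518.0 - 4.6667*I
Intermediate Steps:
T(f, s) = √(2 + f)
a(N) = 7*N (a(N) = 6*N + N = 7*N)
W(Y) = -√(1 + Y)/3 (W(Y) = -√(Y + 1)/3 = -√(1 + Y)/3)
(W(-2) + 37)*a(T(2, 4)) = (-√(1 - 2)/3 + 37)*(7*√(2 + 2)) = (-I/3 + 37)*(7*√4) = (-I/3 + 37)*(7*2) = (37 - I/3)*14 = 518 - 14*I/3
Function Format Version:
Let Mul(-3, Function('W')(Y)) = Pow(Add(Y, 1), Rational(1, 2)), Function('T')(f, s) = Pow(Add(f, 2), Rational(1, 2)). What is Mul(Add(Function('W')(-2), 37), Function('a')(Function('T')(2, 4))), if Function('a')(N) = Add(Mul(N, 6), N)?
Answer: Add(518, Mul(Rational(-14, 3), I)) ≈ Add(518.00, Mul(-4.6667, I))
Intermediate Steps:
Function('T')(f, s) = Pow(Add(2, f), Rational(1, 2))
Function('a')(N) = Mul(7, N) (Function('a')(N) = Add(Mul(6, N), N) = Mul(7, N))
Function('W')(Y) = Mul(Rational(-1, 3), Pow(Add(1, Y), Rational(1, 2))) (Function('W')(Y) = Mul(Rational(-1, 3), Pow(Add(Y, 1), Rational(1, 2))) = Mul(Rational(-1, 3), Pow(Add(1, Y), Rational(1, 2))))
Mul(Add(Function('W')(-2), 37), Function('a')(Function('T')(2, 4))) = Mul(Add(Mul(Rational(-1, 3), Pow(Add(1, -2), Rational(1, 2))), 37), Mul(7, Pow(Add(2, 2), Rational(1, 2)))) = Mul(Add(Mul(Rational(-1, 3), Pow(-1, Rational(1, 2))), 37), Mul(7, Pow(4, Rational(1, 2)))) = Mul(Add(Mul(Rational(-1, 3), I), 37), Mul(7, 2)) = Mul(Add(37, Mul(Rational(-1, 3), I)), 14) = Add(518, Mul(Rational(-14, 3), I))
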